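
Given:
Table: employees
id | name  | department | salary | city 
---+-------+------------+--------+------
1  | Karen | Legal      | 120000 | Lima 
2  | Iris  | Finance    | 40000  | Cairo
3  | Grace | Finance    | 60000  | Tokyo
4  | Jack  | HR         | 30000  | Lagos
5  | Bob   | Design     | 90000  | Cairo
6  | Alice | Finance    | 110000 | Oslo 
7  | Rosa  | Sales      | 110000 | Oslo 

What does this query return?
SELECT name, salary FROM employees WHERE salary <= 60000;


Filtering: salary <= 60000
Matching: 3 rows

3 rows:
Iris, 40000
Grace, 60000
Jack, 30000


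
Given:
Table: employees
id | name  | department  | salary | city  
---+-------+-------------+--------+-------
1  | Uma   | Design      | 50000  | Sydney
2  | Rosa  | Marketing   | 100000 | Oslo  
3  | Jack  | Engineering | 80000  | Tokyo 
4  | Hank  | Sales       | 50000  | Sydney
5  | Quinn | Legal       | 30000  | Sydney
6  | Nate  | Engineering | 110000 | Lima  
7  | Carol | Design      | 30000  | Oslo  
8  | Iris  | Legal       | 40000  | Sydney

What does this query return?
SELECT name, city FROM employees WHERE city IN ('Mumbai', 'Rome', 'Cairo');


Filtering: city IN ('Mumbai', 'Rome', 'Cairo')
Matching: 0 rows

Empty result set (0 rows)


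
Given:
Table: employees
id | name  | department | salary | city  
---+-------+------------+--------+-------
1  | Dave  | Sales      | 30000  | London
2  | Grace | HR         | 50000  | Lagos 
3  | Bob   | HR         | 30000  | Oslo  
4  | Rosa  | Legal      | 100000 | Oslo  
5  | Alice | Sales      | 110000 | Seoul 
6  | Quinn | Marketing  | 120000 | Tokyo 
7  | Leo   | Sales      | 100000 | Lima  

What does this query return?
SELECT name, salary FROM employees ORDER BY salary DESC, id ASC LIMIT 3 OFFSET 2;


Sort by salary DESC (id ASC tiebreak), then skip 2 and take 3
Rows 3 through 5

3 rows:
Rosa, 100000
Leo, 100000
Grace, 50000


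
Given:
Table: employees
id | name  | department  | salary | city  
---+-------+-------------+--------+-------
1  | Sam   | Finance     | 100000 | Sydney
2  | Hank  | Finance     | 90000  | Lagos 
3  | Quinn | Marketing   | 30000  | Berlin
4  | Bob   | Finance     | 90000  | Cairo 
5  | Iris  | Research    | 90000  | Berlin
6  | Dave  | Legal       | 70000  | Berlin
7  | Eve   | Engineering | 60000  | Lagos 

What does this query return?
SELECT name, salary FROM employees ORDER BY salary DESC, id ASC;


Sorting by salary DESC, then id ASC for ties

7 rows:
Sam, 100000
Hank, 90000
Bob, 90000
Iris, 90000
Dave, 70000
Eve, 60000
Quinn, 30000


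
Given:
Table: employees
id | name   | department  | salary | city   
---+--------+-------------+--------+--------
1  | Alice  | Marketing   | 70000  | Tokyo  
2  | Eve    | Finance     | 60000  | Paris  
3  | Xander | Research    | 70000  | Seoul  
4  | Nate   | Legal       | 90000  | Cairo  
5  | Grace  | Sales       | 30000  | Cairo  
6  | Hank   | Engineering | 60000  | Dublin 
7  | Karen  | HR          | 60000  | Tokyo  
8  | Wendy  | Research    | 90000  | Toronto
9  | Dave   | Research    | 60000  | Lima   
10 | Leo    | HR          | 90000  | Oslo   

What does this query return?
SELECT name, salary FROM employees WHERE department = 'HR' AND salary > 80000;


Filtering: department = 'HR' AND salary > 80000
Matching: 1 rows

1 rows:
Leo, 90000


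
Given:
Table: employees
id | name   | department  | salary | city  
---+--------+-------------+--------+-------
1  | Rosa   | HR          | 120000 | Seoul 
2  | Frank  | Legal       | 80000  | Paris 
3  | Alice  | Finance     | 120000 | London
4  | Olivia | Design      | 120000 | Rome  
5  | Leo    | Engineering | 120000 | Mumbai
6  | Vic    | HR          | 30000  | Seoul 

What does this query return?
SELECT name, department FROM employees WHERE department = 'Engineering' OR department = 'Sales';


Filtering: department = 'Engineering' OR 'Sales'
Matching: 1 rows

1 rows:
Leo, Engineering


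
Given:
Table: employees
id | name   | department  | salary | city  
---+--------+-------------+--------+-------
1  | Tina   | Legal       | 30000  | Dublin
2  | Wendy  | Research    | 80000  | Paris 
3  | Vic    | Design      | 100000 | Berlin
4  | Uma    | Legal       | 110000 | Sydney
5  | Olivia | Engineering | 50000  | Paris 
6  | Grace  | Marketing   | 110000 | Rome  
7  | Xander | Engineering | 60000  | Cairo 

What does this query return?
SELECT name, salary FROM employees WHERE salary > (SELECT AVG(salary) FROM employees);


Subquery: AVG(salary) = 77142.86
Filtering: salary > 77142.86
  Wendy (80000) -> MATCH
  Vic (100000) -> MATCH
  Uma (110000) -> MATCH
  Grace (110000) -> MATCH


4 rows:
Wendy, 80000
Vic, 100000
Uma, 110000
Grace, 110000


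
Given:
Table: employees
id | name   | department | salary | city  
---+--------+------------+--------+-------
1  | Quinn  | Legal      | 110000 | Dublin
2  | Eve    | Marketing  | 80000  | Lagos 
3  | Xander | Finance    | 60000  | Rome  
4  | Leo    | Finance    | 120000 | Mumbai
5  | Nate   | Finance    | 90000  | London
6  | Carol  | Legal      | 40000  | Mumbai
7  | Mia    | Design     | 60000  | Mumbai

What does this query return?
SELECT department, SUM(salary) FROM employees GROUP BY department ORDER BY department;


Summing salary within each department:
  Design: 60000 = 60000
  Finance: 60000 + 120000 + 90000 = 270000
  Legal: 110000 + 40000 = 150000
  Marketing: 80000 = 80000


4 groups:
Design, 60000
Finance, 270000
Legal, 150000
Marketing, 80000


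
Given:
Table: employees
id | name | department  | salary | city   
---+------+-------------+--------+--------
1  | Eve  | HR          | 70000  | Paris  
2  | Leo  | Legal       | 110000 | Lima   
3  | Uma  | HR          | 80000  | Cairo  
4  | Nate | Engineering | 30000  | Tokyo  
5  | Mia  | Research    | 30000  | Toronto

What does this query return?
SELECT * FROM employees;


SELECT * returns all 5 rows with all columns

5 rows:
1, Eve, HR, 70000, Paris
2, Leo, Legal, 110000, Lima
3, Uma, HR, 80000, Cairo
4, Nate, Engineering, 30000, Tokyo
5, Mia, Research, 30000, Toronto


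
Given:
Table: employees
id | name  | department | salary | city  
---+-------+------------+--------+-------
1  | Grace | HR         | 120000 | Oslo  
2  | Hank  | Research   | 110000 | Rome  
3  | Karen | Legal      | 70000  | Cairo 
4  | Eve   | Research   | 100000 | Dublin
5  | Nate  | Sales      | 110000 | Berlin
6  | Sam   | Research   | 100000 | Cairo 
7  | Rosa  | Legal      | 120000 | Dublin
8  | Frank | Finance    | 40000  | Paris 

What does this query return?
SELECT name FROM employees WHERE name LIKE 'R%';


LIKE 'R%' matches names starting with 'R'
Matching: 1

1 rows:
Rosa


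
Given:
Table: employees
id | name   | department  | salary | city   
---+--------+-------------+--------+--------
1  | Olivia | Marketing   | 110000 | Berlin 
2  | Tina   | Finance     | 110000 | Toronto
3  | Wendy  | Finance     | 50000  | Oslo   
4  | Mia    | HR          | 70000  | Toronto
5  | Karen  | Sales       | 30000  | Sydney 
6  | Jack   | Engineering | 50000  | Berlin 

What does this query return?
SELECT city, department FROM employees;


Projecting columns: city, department

6 rows:
Berlin, Marketing
Toronto, Finance
Oslo, Finance
Toronto, HR
Sydney, Sales
Berlin, Engineering


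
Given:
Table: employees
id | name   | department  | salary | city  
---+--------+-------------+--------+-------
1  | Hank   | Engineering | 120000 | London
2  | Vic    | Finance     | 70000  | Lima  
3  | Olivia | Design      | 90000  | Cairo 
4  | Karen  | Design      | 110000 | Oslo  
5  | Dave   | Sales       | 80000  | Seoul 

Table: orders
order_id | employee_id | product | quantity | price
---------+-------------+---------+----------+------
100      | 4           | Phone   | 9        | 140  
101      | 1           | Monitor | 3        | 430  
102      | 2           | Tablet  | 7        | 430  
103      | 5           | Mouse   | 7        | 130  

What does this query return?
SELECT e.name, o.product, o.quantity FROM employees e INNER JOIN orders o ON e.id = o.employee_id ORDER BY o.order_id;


Joining employees.id = orders.employee_id:
  employee Karen (id=4) -> order Phone
  employee Hank (id=1) -> order Monitor
  employee Vic (id=2) -> order Tablet
  employee Dave (id=5) -> order Mouse


4 rows:
Karen, Phone, 9
Hank, Monitor, 3
Vic, Tablet, 7
Dave, Mouse, 7


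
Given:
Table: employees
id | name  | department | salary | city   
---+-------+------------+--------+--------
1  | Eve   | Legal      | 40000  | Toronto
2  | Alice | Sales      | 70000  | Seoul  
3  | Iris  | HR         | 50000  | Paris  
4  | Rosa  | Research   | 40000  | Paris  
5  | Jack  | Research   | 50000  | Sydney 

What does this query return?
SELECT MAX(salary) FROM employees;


Salaries: 40000, 70000, 50000, 40000, 50000
MAX = 70000

70000


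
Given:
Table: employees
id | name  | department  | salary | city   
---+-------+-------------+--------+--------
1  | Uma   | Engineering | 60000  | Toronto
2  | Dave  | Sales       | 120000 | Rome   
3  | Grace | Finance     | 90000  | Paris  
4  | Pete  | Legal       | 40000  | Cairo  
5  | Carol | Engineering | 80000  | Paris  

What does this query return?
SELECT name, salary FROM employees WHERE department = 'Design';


Filtering: department = 'Design'
Matching rows: 0

Empty result set (0 rows)


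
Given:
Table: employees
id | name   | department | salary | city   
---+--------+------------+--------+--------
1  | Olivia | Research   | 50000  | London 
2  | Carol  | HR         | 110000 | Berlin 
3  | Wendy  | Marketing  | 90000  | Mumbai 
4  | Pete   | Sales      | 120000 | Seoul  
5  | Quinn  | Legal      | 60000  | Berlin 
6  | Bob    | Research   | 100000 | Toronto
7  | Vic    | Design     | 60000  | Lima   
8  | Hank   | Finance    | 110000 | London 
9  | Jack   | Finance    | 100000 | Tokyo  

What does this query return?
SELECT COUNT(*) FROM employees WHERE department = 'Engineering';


Counting rows where department = 'Engineering'


0


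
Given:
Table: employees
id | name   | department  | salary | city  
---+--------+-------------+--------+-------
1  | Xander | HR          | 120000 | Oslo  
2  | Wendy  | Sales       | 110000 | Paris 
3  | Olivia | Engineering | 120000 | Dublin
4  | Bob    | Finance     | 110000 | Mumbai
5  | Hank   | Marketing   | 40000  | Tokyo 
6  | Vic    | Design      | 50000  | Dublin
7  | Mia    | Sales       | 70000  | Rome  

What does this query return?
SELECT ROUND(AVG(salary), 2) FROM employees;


SUM(salary) = 620000
COUNT = 7
ROUND(AVG, 2) = ROUND(620000 / 7, 2) = 88571.43

88571.43


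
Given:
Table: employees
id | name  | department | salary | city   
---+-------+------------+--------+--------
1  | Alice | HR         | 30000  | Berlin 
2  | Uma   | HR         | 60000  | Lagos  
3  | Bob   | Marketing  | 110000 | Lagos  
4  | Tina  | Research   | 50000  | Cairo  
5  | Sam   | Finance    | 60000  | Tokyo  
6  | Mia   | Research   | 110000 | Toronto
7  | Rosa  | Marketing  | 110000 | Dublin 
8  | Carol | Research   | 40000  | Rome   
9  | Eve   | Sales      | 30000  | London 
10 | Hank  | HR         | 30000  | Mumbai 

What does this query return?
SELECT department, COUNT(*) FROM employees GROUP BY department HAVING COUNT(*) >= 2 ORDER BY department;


Groups with count >= 2:
  HR: 3 -> PASS
  Marketing: 2 -> PASS
  Research: 3 -> PASS
  Finance: 1 -> filtered out
  Sales: 1 -> filtered out


3 groups:
HR, 3
Marketing, 2
Research, 3


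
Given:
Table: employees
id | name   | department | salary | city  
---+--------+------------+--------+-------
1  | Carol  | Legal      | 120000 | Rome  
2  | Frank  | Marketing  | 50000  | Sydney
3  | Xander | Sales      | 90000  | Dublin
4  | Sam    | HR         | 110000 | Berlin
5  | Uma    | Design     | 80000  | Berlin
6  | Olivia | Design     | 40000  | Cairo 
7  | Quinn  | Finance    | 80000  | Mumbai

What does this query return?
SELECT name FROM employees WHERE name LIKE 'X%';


LIKE 'X%' matches names starting with 'X'
Matching: 1

1 rows:
Xander


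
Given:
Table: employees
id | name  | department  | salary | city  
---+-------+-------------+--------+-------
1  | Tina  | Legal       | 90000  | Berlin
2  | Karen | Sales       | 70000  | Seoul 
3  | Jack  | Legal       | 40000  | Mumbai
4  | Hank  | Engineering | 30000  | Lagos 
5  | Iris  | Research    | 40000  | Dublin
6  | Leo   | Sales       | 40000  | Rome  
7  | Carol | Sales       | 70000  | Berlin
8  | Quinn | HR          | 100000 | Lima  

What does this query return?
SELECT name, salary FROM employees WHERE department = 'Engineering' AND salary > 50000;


Filtering: department = 'Engineering' AND salary > 50000
Matching: 0 rows

Empty result set (0 rows)


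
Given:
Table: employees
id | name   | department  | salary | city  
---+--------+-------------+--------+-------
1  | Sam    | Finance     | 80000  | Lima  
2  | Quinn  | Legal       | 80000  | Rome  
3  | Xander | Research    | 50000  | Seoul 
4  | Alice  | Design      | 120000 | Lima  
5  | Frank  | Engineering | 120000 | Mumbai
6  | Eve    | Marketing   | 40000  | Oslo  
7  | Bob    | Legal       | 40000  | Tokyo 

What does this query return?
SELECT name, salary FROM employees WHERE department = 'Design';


Filtering: department = 'Design'
Matching rows: 1

1 rows:
Alice, 120000


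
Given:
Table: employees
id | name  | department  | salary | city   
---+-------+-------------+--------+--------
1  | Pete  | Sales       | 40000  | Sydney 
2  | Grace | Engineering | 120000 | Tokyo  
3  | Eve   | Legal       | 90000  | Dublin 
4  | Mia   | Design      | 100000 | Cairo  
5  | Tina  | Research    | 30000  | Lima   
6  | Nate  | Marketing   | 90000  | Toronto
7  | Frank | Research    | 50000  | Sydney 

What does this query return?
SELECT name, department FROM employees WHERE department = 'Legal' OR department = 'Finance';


Filtering: department = 'Legal' OR 'Finance'
Matching: 1 rows

1 rows:
Eve, Legal


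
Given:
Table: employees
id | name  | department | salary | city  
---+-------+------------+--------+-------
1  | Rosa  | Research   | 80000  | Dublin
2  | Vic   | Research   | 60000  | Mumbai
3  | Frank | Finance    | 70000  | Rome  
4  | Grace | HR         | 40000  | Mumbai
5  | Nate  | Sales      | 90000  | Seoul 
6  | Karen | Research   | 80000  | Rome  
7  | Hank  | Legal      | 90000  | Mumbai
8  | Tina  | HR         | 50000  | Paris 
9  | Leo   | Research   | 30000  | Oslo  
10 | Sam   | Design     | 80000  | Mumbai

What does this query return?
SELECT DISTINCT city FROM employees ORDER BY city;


All 'city' values (row order): Dublin, Mumbai, Rome, Mumbai, Seoul, Rome, Mumbai, Paris, Oslo, Mumbai
Removing duplicates leaves 6 unique value(s).

6 values:
Dublin
Mumbai
Oslo
Paris
Rome
Seoul


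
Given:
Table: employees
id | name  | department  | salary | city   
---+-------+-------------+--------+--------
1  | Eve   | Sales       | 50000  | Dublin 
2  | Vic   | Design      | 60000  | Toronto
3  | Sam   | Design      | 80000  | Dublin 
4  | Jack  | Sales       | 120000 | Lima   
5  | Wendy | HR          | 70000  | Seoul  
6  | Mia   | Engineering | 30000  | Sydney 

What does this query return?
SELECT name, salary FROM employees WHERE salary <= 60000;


Filtering: salary <= 60000
Matching: 3 rows

3 rows:
Eve, 50000
Vic, 60000
Mia, 30000


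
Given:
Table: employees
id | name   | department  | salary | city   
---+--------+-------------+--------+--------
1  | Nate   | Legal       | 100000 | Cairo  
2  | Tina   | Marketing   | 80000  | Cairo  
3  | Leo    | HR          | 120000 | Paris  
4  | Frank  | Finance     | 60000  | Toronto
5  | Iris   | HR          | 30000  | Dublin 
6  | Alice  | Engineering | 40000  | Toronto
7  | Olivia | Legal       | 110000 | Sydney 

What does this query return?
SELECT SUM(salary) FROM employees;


SUM(salary) = 100000 + 80000 + 120000 + 60000 + 30000 + 40000 + 110000 = 540000

540000


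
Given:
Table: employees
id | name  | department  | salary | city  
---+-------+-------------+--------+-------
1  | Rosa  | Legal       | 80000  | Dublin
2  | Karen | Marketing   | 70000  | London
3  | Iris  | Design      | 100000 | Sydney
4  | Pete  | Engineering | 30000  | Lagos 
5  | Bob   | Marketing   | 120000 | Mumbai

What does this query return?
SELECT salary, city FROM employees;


Projecting columns: salary, city

5 rows:
80000, Dublin
70000, London
100000, Sydney
30000, Lagos
120000, Mumbai


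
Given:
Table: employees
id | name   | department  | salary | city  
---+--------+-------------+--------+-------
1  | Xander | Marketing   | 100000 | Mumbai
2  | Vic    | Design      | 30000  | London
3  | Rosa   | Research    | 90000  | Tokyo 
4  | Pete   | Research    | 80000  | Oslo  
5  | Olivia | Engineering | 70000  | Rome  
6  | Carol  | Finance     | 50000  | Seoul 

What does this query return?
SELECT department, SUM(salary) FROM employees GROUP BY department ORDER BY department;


Summing salary within each department:
  Design: 30000 = 30000
  Engineering: 70000 = 70000
  Finance: 50000 = 50000
  Marketing: 100000 = 100000
  Research: 90000 + 80000 = 170000


5 groups:
Design, 30000
Engineering, 70000
Finance, 50000
Marketing, 100000
Research, 170000


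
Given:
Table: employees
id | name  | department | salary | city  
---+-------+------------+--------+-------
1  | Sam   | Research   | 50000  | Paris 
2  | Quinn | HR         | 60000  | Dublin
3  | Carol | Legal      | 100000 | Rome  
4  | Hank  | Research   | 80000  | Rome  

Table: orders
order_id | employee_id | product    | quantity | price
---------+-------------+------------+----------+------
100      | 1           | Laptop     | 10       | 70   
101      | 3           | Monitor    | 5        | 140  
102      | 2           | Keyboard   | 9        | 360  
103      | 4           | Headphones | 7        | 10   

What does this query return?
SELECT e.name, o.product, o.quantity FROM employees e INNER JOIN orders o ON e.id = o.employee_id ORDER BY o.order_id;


Joining employees.id = orders.employee_id:
  employee Sam (id=1) -> order Laptop
  employee Carol (id=3) -> order Monitor
  employee Quinn (id=2) -> order Keyboard
  employee Hank (id=4) -> order Headphones


4 rows:
Sam, Laptop, 10
Carol, Monitor, 5
Quinn, Keyboard, 9
Hank, Headphones, 7


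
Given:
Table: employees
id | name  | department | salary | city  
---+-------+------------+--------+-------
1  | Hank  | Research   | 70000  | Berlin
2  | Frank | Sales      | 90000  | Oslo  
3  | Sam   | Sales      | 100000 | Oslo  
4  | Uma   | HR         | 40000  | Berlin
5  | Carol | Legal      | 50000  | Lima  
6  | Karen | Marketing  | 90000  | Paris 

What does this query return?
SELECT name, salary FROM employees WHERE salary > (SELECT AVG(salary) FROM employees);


Subquery: AVG(salary) = 73333.33
Filtering: salary > 73333.33
  Frank (90000) -> MATCH
  Sam (100000) -> MATCH
  Karen (90000) -> MATCH


3 rows:
Frank, 90000
Sam, 100000
Karen, 90000


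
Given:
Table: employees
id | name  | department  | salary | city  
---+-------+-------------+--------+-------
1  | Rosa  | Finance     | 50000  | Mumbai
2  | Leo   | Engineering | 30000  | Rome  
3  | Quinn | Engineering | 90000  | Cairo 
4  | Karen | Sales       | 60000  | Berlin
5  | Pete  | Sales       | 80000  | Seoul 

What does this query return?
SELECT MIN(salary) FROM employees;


Salaries: 50000, 30000, 90000, 60000, 80000
MIN = 30000

30000


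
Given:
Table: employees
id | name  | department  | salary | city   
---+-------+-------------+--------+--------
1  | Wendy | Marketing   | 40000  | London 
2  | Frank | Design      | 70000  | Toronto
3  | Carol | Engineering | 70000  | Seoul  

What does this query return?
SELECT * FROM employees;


SELECT * returns all 3 rows with all columns

3 rows:
1, Wendy, Marketing, 40000, London
2, Frank, Design, 70000, Toronto
3, Carol, Engineering, 70000, Seoul


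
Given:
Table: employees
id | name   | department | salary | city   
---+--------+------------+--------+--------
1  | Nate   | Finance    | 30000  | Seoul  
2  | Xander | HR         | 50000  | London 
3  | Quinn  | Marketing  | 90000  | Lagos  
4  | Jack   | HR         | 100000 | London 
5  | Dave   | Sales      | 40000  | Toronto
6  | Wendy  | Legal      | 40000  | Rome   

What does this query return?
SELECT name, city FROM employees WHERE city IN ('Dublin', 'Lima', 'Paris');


Filtering: city IN ('Dublin', 'Lima', 'Paris')
Matching: 0 rows

Empty result set (0 rows)


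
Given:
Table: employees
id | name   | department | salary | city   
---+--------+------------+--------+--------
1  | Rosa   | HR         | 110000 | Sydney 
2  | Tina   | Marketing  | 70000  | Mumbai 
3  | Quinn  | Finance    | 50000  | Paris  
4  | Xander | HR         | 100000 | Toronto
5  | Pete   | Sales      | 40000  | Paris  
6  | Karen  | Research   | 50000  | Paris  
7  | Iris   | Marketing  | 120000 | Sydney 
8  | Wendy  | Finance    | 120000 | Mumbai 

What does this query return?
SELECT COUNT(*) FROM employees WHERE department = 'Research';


Counting rows where department = 'Research'
  Karen -> MATCH


1


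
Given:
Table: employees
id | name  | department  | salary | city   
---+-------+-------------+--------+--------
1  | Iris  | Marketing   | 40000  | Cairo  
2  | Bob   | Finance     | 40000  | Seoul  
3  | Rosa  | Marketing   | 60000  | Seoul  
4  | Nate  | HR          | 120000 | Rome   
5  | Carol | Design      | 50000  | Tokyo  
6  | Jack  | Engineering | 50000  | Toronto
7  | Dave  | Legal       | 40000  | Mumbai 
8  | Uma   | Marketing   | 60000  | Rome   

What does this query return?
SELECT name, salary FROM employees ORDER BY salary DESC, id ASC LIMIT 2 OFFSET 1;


Sort by salary DESC (id ASC tiebreak), then skip 1 and take 2
Rows 2 through 3

2 rows:
Rosa, 60000
Uma, 60000


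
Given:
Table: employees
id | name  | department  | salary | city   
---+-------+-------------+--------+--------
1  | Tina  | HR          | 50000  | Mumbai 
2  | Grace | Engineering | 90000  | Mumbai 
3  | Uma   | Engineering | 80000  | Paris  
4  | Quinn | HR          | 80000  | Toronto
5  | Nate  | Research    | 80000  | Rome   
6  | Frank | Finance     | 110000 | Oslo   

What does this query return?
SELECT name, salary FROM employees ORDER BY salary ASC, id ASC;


Sorting by salary ASC, then id ASC for ties

6 rows:
Tina, 50000
Uma, 80000
Quinn, 80000
Nate, 80000
Grace, 90000
Frank, 110000


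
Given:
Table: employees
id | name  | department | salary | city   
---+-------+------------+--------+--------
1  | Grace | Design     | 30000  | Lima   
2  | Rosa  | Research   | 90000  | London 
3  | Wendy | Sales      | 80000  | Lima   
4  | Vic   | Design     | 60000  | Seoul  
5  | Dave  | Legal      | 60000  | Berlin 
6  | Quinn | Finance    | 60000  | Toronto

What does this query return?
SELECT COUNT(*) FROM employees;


COUNT(*) counts all rows

6


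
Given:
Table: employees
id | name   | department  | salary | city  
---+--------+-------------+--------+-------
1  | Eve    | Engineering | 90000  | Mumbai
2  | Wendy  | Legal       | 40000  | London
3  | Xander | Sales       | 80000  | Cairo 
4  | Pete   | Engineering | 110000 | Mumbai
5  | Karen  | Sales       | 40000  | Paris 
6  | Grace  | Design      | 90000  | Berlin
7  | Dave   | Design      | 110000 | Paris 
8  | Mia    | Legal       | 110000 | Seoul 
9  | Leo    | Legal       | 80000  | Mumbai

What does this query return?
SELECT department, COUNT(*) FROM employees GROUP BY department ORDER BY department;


Assigning each row to its department group:
  Eve -> Engineering
  Wendy -> Legal
  Xander -> Sales
  Pete -> Engineering
  Karen -> Sales
  Grace -> Design
  Dave -> Design
  Mia -> Legal
  Leo -> Legal


4 groups:
Design, 2
Engineering, 2
Legal, 3
Sales, 2


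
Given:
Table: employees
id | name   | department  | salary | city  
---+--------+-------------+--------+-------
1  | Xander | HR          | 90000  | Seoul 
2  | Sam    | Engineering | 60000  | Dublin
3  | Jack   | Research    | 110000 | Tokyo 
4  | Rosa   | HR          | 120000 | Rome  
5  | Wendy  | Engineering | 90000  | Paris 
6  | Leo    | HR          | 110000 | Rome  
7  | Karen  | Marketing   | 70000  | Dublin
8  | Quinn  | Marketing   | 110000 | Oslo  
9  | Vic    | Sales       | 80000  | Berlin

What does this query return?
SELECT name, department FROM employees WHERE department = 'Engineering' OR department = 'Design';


Filtering: department = 'Engineering' OR 'Design'
Matching: 2 rows

2 rows:
Sam, Engineering
Wendy, Engineering


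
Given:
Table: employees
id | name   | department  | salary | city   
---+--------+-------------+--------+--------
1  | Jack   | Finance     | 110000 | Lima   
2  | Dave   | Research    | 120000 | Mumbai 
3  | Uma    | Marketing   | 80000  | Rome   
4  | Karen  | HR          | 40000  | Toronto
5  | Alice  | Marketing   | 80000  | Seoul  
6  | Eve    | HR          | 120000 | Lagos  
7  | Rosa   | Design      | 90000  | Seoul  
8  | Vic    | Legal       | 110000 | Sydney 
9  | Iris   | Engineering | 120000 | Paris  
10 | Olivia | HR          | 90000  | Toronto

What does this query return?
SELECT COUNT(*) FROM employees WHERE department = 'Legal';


Counting rows where department = 'Legal'
  Vic -> MATCH


1


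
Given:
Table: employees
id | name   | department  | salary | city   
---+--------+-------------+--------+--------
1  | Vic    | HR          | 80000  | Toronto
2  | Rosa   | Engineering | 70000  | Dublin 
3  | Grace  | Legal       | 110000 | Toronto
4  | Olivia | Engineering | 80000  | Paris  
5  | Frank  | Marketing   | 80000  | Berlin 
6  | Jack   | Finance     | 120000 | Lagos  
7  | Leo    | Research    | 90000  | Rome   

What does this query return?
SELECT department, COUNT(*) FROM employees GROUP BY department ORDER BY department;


Assigning each row to its department group:
  Vic -> HR
  Rosa -> Engineering
  Grace -> Legal
  Olivia -> Engineering
  Frank -> Marketing
  Jack -> Finance
  Leo -> Research


6 groups:
Engineering, 2
Finance, 1
HR, 1
Legal, 1
Marketing, 1
Research, 1


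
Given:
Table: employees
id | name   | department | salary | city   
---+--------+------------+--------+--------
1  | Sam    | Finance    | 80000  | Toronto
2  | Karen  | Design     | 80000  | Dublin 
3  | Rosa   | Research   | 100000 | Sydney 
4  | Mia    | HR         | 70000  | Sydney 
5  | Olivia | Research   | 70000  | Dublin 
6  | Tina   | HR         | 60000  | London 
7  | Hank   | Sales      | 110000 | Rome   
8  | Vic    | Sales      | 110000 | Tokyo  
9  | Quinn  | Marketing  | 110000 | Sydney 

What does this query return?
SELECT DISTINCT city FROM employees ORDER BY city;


All 'city' values (row order): Toronto, Dublin, Sydney, Sydney, Dublin, London, Rome, Tokyo, Sydney
Removing duplicates leaves 6 unique value(s).

6 values:
Dublin
London
Rome
Sydney
Tokyo
Toronto


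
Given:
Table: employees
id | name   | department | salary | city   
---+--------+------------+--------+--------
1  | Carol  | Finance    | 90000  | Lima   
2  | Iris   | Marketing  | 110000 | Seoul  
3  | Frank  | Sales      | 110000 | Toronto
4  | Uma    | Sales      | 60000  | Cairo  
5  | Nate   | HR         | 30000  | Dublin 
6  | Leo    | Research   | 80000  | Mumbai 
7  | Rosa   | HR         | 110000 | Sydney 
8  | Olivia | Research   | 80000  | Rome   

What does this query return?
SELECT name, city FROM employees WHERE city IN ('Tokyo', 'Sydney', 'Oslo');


Filtering: city IN ('Tokyo', 'Sydney', 'Oslo')
Matching: 1 rows

1 rows:
Rosa, Sydney


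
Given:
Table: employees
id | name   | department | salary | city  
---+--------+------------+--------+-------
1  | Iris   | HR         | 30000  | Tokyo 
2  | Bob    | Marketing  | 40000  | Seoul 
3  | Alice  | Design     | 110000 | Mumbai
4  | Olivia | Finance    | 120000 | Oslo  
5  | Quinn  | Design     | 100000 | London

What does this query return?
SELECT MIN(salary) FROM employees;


Salaries: 30000, 40000, 110000, 120000, 100000
MIN = 30000

30000


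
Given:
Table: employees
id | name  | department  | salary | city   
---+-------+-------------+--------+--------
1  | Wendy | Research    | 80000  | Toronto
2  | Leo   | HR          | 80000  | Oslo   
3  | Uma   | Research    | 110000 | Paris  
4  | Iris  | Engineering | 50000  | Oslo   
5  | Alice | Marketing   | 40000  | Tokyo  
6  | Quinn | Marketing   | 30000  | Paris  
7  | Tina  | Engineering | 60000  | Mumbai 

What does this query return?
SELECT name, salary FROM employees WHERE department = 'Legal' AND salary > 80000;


Filtering: department = 'Legal' AND salary > 80000
Matching: 0 rows

Empty result set (0 rows)


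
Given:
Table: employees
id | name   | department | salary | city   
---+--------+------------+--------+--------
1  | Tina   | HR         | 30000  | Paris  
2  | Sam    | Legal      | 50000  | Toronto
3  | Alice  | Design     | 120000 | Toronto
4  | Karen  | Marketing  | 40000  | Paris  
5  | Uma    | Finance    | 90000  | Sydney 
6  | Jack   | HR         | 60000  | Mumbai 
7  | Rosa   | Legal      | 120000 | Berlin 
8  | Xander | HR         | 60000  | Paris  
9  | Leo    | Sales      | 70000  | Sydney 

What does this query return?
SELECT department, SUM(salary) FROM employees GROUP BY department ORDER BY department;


Summing salary within each department:
  Design: 120000 = 120000
  Finance: 90000 = 90000
  HR: 30000 + 60000 + 60000 = 150000
  Legal: 50000 + 120000 = 170000
  Marketing: 40000 = 40000
  Sales: 70000 = 70000


6 groups:
Design, 120000
Finance, 90000
HR, 150000
Legal, 170000
Marketing, 40000
Sales, 70000


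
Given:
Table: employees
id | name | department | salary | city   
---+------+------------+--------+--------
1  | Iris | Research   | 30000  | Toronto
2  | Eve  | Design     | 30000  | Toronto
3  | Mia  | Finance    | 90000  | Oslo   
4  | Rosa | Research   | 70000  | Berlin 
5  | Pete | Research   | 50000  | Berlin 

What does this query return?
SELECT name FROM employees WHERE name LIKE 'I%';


LIKE 'I%' matches names starting with 'I'
Matching: 1

1 rows:
Iris


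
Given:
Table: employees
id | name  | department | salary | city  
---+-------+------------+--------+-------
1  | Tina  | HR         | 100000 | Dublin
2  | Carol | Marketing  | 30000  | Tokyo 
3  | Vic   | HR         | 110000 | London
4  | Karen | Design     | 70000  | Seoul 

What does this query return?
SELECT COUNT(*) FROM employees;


COUNT(*) counts all rows

4


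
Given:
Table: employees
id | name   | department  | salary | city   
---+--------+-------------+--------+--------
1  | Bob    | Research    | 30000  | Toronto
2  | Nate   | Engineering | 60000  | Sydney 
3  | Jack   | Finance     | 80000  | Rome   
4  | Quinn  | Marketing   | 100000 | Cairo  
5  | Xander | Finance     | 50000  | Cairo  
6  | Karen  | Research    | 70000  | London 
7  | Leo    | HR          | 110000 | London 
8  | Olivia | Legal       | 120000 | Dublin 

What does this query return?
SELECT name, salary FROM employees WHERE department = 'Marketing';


Filtering: department = 'Marketing'
Matching rows: 1

1 rows:
Quinn, 100000


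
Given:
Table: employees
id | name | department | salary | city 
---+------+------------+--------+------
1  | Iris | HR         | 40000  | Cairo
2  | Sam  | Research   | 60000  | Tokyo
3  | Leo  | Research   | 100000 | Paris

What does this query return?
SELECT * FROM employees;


SELECT * returns all 3 rows with all columns

3 rows:
1, Iris, HR, 40000, Cairo
2, Sam, Research, 60000, Tokyo
3, Leo, Research, 100000, Paris


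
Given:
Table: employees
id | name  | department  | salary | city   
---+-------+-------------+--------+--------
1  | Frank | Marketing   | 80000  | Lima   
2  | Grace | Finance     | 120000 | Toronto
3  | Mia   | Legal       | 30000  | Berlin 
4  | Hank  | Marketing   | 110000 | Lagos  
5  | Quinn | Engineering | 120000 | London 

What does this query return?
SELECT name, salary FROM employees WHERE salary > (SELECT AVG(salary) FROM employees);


Subquery: AVG(salary) = 92000.0
Filtering: salary > 92000.0
  Grace (120000) -> MATCH
  Hank (110000) -> MATCH
  Quinn (120000) -> MATCH


3 rows:
Grace, 120000
Hank, 110000
Quinn, 120000


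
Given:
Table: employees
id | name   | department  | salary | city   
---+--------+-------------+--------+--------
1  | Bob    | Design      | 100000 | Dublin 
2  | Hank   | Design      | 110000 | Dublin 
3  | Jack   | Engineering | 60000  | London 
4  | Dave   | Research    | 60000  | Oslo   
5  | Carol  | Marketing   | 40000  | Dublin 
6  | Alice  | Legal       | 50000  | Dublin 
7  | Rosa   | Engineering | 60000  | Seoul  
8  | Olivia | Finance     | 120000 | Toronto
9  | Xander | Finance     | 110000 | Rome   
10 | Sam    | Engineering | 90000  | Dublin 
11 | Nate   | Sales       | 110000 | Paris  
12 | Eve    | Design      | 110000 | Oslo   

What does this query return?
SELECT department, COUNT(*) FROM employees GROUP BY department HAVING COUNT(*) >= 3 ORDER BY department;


Groups with count >= 3:
  Design: 3 -> PASS
  Engineering: 3 -> PASS
  Finance: 2 -> filtered out
  Legal: 1 -> filtered out
  Marketing: 1 -> filtered out
  Research: 1 -> filtered out
  Sales: 1 -> filtered out


2 groups:
Design, 3
Engineering, 3


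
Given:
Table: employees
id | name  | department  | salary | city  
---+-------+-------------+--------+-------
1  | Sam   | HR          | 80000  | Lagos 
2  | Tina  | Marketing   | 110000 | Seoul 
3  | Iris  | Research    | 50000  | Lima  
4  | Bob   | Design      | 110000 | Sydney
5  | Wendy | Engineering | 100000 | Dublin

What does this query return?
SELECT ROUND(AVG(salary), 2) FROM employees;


SUM(salary) = 450000
COUNT = 5
ROUND(AVG, 2) = ROUND(450000 / 5, 2) = 90000.0

90000.0


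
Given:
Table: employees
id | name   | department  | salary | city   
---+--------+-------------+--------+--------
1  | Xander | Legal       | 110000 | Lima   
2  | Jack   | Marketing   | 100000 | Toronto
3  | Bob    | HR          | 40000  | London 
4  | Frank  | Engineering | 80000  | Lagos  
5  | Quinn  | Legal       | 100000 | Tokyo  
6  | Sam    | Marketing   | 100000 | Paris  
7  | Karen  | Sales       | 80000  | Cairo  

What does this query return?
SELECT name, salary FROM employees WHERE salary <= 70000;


Filtering: salary <= 70000
Matching: 1 rows

1 rows:
Bob, 40000


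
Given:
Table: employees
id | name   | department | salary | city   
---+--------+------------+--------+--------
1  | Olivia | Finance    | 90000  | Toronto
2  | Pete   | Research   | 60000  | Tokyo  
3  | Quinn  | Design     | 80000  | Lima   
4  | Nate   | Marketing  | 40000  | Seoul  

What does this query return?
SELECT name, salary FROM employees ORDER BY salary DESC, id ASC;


Sorting by salary DESC, then id ASC for ties

4 rows:
Olivia, 90000
Quinn, 80000
Pete, 60000
Nate, 40000


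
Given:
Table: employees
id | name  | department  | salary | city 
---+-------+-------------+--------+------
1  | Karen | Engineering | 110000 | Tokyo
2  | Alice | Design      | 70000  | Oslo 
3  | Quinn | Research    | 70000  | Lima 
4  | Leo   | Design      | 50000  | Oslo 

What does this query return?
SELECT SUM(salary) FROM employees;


SUM(salary) = 110000 + 70000 + 70000 + 50000 = 300000

300000


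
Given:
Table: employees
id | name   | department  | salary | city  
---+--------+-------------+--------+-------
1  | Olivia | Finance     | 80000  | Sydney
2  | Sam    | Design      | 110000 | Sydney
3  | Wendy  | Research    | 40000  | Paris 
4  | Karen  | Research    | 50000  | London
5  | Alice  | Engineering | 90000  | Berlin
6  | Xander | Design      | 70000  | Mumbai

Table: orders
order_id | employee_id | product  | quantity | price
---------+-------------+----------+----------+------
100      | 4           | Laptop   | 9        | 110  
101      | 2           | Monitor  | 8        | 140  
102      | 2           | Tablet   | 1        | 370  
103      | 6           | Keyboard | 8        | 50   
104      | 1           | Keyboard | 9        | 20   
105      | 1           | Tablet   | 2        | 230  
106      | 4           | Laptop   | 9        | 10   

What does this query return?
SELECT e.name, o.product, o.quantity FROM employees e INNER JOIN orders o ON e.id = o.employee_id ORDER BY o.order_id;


Joining employees.id = orders.employee_id:
  employee Karen (id=4) -> order Laptop
  employee Sam (id=2) -> order Monitor
  employee Sam (id=2) -> order Tablet
  employee Xander (id=6) -> order Keyboard
  employee Olivia (id=1) -> order Keyboard
  employee Olivia (id=1) -> order Tablet
  employee Karen (id=4) -> order Laptop


7 rows:
Karen, Laptop, 9
Sam, Monitor, 8
Sam, Tablet, 1
Xander, Keyboard, 8
Olivia, Keyboard, 9
Olivia, Tablet, 2
Karen, Laptop, 9


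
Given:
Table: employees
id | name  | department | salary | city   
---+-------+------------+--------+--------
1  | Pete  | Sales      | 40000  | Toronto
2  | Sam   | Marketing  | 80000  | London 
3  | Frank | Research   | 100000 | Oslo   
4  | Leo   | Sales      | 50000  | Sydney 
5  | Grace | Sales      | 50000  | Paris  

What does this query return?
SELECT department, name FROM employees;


Projecting columns: department, name

5 rows:
Sales, Pete
Marketing, Sam
Research, Frank
Sales, Leo
Sales, Grace


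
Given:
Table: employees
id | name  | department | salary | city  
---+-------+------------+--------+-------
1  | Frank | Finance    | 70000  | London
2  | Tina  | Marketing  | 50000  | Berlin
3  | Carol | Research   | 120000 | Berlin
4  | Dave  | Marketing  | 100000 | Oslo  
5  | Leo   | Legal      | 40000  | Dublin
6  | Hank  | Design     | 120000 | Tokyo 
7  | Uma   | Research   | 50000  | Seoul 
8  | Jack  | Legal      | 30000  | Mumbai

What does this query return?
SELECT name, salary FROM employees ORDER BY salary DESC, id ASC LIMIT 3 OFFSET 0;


Sort by salary DESC (id ASC tiebreak), then skip 0 and take 3
Rows 1 through 3

3 rows:
Carol, 120000
Hank, 120000
Dave, 100000


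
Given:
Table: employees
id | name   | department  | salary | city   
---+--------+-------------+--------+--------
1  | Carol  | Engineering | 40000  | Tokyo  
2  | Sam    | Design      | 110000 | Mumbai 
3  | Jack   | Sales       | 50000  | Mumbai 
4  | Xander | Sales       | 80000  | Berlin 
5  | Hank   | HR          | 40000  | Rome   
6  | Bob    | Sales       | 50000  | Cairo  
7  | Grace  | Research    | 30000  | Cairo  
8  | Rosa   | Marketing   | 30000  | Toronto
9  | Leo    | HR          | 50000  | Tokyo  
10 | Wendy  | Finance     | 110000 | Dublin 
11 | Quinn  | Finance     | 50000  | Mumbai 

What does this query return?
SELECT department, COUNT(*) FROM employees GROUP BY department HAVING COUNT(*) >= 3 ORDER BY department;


Groups with count >= 3:
  Sales: 3 -> PASS
  Design: 1 -> filtered out
  Engineering: 1 -> filtered out
  Finance: 2 -> filtered out
  HR: 2 -> filtered out
  Marketing: 1 -> filtered out
  Research: 1 -> filtered out


1 groups:
Sales, 3


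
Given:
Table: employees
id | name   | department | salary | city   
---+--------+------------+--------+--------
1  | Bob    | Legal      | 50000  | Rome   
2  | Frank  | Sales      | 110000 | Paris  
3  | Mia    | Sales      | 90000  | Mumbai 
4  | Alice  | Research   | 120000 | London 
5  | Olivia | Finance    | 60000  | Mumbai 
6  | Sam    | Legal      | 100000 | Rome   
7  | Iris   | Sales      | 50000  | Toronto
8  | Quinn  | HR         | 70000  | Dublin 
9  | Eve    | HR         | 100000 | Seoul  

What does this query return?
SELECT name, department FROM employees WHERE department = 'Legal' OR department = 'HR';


Filtering: department = 'Legal' OR 'HR'
Matching: 4 rows

4 rows:
Bob, Legal
Sam, Legal
Quinn, HR
Eve, HR


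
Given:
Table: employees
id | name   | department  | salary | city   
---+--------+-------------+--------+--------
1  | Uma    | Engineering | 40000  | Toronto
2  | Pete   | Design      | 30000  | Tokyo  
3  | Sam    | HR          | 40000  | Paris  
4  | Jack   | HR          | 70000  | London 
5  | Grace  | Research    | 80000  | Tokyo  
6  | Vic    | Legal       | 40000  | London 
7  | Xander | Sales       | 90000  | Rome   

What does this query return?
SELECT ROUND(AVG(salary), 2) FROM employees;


SUM(salary) = 390000
COUNT = 7
ROUND(AVG, 2) = ROUND(390000 / 7, 2) = 55714.29

55714.29


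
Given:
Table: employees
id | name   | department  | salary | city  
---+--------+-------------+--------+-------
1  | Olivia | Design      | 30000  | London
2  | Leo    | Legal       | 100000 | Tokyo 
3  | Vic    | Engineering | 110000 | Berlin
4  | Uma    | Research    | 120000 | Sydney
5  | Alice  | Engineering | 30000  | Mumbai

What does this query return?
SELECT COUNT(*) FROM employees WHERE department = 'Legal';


Counting rows where department = 'Legal'
  Leo -> MATCH


1
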